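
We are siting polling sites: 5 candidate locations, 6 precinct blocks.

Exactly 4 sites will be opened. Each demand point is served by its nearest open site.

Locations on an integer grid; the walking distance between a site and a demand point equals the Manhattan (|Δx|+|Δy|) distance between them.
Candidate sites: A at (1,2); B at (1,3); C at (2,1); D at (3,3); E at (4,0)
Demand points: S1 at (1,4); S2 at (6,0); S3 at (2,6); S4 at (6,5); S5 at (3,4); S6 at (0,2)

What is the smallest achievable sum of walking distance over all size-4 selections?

14

Open {A, B, D, E}.
  S1→B 1, S2→E 2, S3→B 4, S4→D 5, S5→D 1, S6→A 1  ⇒ total 14.
Compare {A, C, D, E}: total 15.
Compare {B, C, D, E}: total 15.
No size-4 selection does better; minimum is 14.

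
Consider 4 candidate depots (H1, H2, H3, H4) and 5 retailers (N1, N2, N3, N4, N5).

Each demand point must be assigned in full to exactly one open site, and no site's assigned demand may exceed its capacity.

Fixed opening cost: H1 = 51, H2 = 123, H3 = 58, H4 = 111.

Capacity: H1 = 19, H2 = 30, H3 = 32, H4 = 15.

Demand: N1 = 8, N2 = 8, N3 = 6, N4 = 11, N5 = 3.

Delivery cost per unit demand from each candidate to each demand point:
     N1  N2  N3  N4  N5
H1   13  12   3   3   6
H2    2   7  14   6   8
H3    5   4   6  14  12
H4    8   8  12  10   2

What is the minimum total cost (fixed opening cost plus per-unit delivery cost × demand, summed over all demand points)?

Open {H1, H3}; cheapest assignment that respects the capacities:
  H1 (cap 19, load 17): N3, N4 — cost 6×3 + 11×3 = 51
  H3 (cap 32, load 19): N1, N2, N5 — cost 8×5 + 8×4 + 3×12 = 108
  Shipping 159, fixed 109 → total 268.
  Any other capacity-feasible assignment to {H1, H3} ships for at least 159.
Compare {H1, H2}: its best feasible assignment gives total 321.
Compare {H1, H3, H4}: its best feasible assignment gives total 349.
Every other set of open sites that can feasibly serve all demand totals ≥ 321 even under its best assignment. Minimum: 268.

268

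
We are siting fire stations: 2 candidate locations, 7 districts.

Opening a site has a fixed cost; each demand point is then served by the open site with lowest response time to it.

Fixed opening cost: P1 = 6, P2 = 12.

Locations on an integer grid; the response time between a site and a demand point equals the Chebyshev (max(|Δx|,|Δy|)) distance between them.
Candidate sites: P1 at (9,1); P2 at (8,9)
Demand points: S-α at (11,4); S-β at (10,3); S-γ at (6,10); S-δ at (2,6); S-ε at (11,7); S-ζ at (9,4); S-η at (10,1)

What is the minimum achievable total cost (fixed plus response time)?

Open {P1}: assign each demand point to its cheapest open site.
  S-α→P1 3, S-β→P1 2, S-γ→P1 9, S-δ→P1 7, S-ε→P1 6, S-ζ→P1 3, S-η→P1 1
  response time 31, fixed 6 → total 37.
Compare {P1, P2}: response time 20 + fixed 18 = 38.
Compare {P2}: response time 35 + fixed 12 = 47.

37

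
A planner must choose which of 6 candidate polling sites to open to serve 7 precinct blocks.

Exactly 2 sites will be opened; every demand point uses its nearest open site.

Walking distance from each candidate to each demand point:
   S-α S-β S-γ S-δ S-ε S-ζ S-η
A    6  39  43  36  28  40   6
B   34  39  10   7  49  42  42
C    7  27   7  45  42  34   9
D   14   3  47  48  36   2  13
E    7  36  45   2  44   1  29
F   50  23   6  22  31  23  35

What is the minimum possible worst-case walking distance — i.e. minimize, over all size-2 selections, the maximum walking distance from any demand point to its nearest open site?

Open {A, F}.
  Farthest demand point is S-ε at walking distance 28 (to A); all others are ≤ 28.
With {C, F} the worst case is 31.
With {D, F} the worst case is 31.
No size-2 selection achieves below 28.

28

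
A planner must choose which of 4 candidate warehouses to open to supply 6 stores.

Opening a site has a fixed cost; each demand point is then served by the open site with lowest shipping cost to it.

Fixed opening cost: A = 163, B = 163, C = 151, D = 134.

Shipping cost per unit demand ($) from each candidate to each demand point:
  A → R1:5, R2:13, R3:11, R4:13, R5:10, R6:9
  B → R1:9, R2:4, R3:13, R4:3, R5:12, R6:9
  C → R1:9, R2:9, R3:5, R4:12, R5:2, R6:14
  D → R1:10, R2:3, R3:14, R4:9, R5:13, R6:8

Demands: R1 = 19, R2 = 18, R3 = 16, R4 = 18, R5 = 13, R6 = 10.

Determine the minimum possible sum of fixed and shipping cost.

807

Open {B, C}: assign each demand point to its cheapest open site.
  R1→B 19×9=171, R2→B 18×4=72, R3→C 16×5=80, R4→B 18×3=54, R5→C 13×2=26, R6→B 10×9=90
  shipping cost 493, fixed 314 → total 807.
Compare {C, D}: shipping cost 573 + fixed 285 = 858.
Compare {A, B, C}: shipping cost 417 + fixed 477 = 894.
Compare {B, C, D}: shipping cost 465 + fixed 448 = 913.
All other subsets cost ≥ 858. Minimum total cost: 807.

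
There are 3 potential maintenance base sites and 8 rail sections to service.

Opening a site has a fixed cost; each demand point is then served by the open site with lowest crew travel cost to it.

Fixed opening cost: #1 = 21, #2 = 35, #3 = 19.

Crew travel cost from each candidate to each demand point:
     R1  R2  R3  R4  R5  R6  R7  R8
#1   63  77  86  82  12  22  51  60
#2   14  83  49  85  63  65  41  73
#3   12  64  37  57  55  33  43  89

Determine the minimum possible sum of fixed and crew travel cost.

347

Open {#1, #3}: assign each demand point to its cheapest open site.
  R1→#3 12, R2→#3 64, R3→#3 37, R4→#3 57, R5→#1 12, R6→#1 22, R7→#3 43, R8→#1 60
  crew travel cost 307, fixed 40 → total 347.
Compare {#1, #2, #3}: crew travel cost 305 + fixed 75 = 380.
Compare {#3}: crew travel cost 390 + fixed 19 = 409.
Compare {#1, #2}: crew travel cost 357 + fixed 56 = 413.
All other subsets cost ≥ 380. Minimum total cost: 347.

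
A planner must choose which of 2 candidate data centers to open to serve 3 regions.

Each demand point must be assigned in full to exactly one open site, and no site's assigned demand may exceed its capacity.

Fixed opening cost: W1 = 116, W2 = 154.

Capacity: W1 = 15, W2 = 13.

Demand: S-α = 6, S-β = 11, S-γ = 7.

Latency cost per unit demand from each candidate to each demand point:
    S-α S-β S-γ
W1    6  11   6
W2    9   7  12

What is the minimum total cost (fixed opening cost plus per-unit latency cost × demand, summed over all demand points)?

Open {W1, W2}; cheapest assignment that respects the capacities:
  W1 (cap 15, load 13): S-α, S-γ — cost 6×6 + 7×6 = 78
  W2 (cap 13, load 11): S-β — cost 11×7 = 77
  Shipping 155, fixed 270 → total 425.
  Any other capacity-feasible assignment to {W1, W2} ships for at least 155.
Total demand is 24 and no other set of sites has combined capacity ≥ 24, so {W1, W2} is the only feasible choice of open sites. Minimum: 425.

425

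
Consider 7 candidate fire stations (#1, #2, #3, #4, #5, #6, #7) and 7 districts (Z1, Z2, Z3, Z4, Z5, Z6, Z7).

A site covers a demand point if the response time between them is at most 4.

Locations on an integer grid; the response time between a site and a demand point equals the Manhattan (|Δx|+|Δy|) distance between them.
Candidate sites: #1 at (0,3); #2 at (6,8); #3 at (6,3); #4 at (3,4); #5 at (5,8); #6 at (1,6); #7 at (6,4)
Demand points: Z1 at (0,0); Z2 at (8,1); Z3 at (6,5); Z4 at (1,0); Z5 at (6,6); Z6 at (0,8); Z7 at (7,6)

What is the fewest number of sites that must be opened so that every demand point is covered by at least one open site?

Coverage sets (demand points within 4 of each site):
  #1: {Z1, Z4}
  #2: {Z3, Z5, Z7}
  #3: {Z2, Z3, Z5, Z7}
  #4: {Z3}
  #5: {Z3, Z5, Z7}
  #6: {Z6}
  #7: {Z3, Z5, Z7}
No 2 sites suffice: every size-2 union leaves at least one demand point uncovered.
But {#1, #3, #6} covers everything, so the minimum is 3.

3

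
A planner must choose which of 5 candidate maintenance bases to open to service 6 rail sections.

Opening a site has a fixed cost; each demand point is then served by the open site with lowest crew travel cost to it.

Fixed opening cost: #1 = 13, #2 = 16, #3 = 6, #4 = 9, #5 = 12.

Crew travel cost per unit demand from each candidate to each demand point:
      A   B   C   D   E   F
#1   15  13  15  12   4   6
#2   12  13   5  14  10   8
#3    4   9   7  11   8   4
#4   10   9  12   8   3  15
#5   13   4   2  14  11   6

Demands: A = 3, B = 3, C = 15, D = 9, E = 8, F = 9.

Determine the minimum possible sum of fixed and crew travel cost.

Open {#3, #4, #5}: assign each demand point to its cheapest open site.
  A→#3 3×4=12, B→#5 3×4=12, C→#5 15×2=30, D→#4 9×8=72, E→#4 8×3=24, F→#3 9×4=36
  crew travel cost 186, fixed 27 → total 213.
Compare {#1, #3, #4, #5}: crew travel cost 186 + fixed 40 = 226.
Compare {#2, #3, #4, #5}: crew travel cost 186 + fixed 43 = 229.
Compare {#1, #2, #3, #4, #5}: crew travel cost 186 + fixed 56 = 242.
All other subsets cost ≥ 226. Minimum total cost: 213.

213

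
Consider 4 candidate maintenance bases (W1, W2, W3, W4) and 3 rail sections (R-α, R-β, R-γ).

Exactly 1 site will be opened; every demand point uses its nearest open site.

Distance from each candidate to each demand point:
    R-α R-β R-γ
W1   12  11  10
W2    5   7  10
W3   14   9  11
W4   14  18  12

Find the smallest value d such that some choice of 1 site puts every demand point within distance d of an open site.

10

Open {W2}.
  Farthest demand point is R-γ at distance 10 (to W2); all others are ≤ 10.
With {W1} the worst case is 12.
With {W3} the worst case is 14.
No size-1 selection achieves below 10.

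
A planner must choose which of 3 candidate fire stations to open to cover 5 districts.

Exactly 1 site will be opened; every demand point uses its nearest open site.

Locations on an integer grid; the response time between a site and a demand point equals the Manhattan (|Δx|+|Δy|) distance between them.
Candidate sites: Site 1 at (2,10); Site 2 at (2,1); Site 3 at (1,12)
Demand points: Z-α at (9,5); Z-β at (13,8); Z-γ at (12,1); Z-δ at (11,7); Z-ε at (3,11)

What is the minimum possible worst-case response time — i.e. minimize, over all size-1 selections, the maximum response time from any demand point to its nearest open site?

Open {Site 2}.
  Farthest demand point is Z-β at response time 18 (to Site 2); all others are ≤ 18.
With {Site 1} the worst case is 19.
With {Site 3} the worst case is 22.
No size-1 selection achieves below 18.

18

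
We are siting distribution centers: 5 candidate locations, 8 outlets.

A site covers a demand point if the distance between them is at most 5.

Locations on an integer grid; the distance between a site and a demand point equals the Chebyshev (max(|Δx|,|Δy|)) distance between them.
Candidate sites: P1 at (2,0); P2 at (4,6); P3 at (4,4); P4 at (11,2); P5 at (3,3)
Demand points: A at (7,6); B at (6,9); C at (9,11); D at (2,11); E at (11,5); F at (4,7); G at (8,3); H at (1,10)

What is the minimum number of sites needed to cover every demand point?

Coverage sets (demand points within 5 of each site):
  P1: {}
  P2: {A, B, C, D, F, G, H}
  P3: {A, B, F, G}
  P4: {A, E, G}
  P5: {A, F, G}
No single site covers all 8 demand points.
But {P2, P4} covers everything, so the minimum is 2.

2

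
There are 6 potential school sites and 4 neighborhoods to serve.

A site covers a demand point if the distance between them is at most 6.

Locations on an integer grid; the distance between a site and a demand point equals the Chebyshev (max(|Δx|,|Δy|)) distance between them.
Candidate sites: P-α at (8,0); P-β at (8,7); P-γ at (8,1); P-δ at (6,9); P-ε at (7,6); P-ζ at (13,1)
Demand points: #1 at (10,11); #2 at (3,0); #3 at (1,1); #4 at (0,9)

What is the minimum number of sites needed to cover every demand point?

2

Coverage sets (demand points within 6 of each site):
  P-α: {#2}
  P-β: {#1}
  P-γ: {#2}
  P-δ: {#1, #4}
  P-ε: {#1, #2, #3}
  P-ζ: {}
No single site covers all 4 demand points.
But {P-δ, P-ε} covers everything, so the minimum is 2.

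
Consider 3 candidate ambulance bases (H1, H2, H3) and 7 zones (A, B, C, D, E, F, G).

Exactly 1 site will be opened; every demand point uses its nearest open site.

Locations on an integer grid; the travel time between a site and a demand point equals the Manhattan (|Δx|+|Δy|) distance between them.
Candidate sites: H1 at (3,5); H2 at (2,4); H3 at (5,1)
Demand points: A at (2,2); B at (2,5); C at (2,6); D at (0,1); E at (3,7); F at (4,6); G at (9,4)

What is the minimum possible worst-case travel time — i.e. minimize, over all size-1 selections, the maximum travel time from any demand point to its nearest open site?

Open {H1}.
  Farthest demand point is D at travel time 7 (to H1); all others are ≤ 7.
With {H2} the worst case is 7.
With {H3} the worst case is 8.
No size-1 selection achieves below 7.

7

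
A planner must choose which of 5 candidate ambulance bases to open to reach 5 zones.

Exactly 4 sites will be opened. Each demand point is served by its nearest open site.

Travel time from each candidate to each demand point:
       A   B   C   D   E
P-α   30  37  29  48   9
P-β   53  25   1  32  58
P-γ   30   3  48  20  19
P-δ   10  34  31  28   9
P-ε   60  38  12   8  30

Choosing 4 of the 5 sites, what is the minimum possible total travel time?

Open {P-β, P-γ, P-δ, P-ε}.
  A→P-δ 10, B→P-γ 3, C→P-β 1, D→P-ε 8, E→P-δ 9  ⇒ total 31.
Compare {P-α, P-γ, P-δ, P-ε}: total 42.
Compare {P-α, P-β, P-γ, P-δ}: total 43.
No size-4 selection does better; minimum is 31.

31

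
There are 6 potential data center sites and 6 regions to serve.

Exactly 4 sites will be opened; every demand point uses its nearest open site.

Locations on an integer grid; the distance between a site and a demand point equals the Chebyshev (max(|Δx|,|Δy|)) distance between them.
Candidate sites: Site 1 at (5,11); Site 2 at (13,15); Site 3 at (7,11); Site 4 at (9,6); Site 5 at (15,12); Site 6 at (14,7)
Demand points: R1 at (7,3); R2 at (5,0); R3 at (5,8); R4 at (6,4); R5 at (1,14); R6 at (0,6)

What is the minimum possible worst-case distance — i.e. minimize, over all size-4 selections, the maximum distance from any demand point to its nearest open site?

6

Open {Site 1, Site 2, Site 3, Site 4}.
  Farthest demand point is R2 at distance 6 (to Site 4); all others are ≤ 6.
With {Site 1, Site 2, Site 4, Site 5} the worst case is 6.
With {Site 1, Site 2, Site 4, Site 6} the worst case is 6.
No size-4 selection achieves below 6.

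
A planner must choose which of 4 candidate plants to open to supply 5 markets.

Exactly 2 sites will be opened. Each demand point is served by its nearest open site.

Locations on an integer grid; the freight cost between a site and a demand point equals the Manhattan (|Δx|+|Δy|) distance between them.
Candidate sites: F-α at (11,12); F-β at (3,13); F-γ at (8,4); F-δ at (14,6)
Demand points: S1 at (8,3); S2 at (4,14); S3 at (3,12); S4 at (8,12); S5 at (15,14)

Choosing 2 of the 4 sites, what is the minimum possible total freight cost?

23

Open {F-β, F-γ}.
  S1→F-γ 1, S2→F-β 2, S3→F-β 1, S4→F-β 6, S5→F-β 13  ⇒ total 23.
Compare {F-α, F-β}: total 24.
Compare {F-α, F-γ}: total 27.
No size-2 selection does better; minimum is 23.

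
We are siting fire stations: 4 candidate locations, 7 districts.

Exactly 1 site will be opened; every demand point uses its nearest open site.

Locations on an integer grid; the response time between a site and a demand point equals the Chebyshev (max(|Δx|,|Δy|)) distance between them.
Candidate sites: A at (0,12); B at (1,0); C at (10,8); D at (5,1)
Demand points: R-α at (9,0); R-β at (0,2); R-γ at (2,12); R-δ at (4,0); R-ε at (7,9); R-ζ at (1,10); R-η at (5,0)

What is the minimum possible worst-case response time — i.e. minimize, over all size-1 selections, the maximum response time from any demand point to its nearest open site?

Open {C}.
  Farthest demand point is R-β at response time 10 (to C); all others are ≤ 10.
With {D} the worst case is 11.
With {A} the worst case is 12.
No size-1 selection achieves below 10.

10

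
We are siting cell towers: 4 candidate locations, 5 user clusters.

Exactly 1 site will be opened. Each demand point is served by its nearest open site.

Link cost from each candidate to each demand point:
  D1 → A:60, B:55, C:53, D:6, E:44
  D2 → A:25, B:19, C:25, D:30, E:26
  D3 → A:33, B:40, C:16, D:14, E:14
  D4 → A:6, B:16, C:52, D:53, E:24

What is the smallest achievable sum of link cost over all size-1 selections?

Open {D3}.
  A→D3 33, B→D3 40, C→D3 16, D→D3 14, E→D3 14  ⇒ total 117.
Compare {D2}: total 125.
Compare {D4}: total 151.
No size-1 selection does better; minimum is 117.

117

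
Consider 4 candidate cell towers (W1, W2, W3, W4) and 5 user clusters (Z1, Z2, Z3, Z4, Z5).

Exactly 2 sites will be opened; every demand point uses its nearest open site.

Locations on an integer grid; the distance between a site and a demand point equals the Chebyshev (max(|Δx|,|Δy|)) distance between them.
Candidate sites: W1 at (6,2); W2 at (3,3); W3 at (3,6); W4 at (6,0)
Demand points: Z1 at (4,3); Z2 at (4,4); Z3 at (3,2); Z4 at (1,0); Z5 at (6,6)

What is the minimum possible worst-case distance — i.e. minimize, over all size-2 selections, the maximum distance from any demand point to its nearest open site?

Open {W1, W2}.
  Farthest demand point is Z4 at distance 3 (to W2); all others are ≤ 3.
With {W2, W3} the worst case is 3.
With {W2, W4} the worst case is 3.
No size-2 selection achieves below 3.

3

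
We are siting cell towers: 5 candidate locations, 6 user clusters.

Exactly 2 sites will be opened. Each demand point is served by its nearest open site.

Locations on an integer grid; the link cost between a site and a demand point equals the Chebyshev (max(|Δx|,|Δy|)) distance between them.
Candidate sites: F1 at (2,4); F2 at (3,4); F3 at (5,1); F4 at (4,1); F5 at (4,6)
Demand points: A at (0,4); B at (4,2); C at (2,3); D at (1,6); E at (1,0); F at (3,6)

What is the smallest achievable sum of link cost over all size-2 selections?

Open {F1, F4}.
  A→F1 2, B→F4 1, C→F1 1, D→F1 2, E→F4 3, F→F1 2  ⇒ total 11.
Compare {F1, F3}: total 12.
Compare {F1, F5}: total 12.
No size-2 selection does better; minimum is 11.

11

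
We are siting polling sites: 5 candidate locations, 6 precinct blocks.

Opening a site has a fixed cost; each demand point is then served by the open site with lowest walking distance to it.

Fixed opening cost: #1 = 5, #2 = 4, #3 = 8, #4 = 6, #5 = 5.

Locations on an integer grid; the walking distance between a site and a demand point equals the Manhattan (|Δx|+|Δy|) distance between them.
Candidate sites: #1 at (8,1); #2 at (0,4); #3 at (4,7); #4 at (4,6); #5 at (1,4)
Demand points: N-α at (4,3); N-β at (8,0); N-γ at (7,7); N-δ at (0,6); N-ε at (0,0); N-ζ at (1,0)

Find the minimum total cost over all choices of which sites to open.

33

Open {#1, #2}: assign each demand point to its cheapest open site.
  N-α→#2 5, N-β→#1 1, N-γ→#1 7, N-δ→#2 2, N-ε→#2 4, N-ζ→#2 5
  walking distance 24, fixed 9 → total 33.
Compare {#1, #5}: walking distance 24 + fixed 10 = 34.
Compare {#1, #2, #4}: walking distance 19 + fixed 15 = 34.
Compare {#1, #2, #3}: walking distance 19 + fixed 17 = 36.
All other subsets cost ≥ 34. Minimum total cost: 33.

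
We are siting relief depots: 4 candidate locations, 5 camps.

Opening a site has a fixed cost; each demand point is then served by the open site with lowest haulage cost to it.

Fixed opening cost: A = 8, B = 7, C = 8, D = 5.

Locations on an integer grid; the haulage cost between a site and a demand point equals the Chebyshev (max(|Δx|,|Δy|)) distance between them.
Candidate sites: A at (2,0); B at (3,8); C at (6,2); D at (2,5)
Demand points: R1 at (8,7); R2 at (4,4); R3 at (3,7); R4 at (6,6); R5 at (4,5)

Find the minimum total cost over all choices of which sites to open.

21

Open {D}: assign each demand point to its cheapest open site.
  R1→D 6, R2→D 2, R3→D 2, R4→D 4, R5→D 2
  haulage cost 16, fixed 5 → total 21.
Compare {B}: haulage cost 16 + fixed 7 = 23.
Compare {B, D}: haulage cost 13 + fixed 12 = 25.
Compare {C}: haulage cost 19 + fixed 8 = 27.
All other subsets cost ≥ 23. Minimum total cost: 21.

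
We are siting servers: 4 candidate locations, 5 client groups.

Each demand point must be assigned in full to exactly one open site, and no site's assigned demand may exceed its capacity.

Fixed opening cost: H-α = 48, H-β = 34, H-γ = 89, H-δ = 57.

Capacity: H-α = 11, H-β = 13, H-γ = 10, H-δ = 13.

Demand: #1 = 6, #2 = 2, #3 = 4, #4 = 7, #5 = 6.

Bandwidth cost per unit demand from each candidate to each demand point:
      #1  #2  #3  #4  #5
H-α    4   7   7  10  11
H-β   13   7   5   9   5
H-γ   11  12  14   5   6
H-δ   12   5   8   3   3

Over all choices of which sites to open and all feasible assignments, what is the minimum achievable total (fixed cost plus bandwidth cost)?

236

Open {H-α, H-β, H-δ}; cheapest assignment that respects the capacities:
  H-α (cap 11, load 8): #1, #2 — cost 6×4 + 2×7 = 38
  H-β (cap 13, load 4): #3 — cost 4×5 = 20
  H-δ (cap 13, load 13): #4, #5 — cost 7×3 + 6×3 = 39
  Shipping 97, fixed 139 → total 236.
  Any other capacity-feasible assignment to {H-α, H-β, H-δ} ships for at least 97.
Compare {H-β, H-δ}: its best feasible assignment gives total 242.
Compare {H-α, H-β, H-γ}: its best feasible assignment gives total 294.
Every other set of open sites that can feasibly serve all demand totals ≥ 242 even under its best assignment. Minimum: 236.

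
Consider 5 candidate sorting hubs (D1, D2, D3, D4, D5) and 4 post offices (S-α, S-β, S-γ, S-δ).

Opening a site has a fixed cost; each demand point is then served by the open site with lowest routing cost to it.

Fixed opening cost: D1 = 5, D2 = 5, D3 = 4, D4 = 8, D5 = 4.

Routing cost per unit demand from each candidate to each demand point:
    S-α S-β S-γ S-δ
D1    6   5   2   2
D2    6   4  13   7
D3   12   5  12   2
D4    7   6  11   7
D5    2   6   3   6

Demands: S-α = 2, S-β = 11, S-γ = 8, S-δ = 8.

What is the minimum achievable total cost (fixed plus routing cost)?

Open {D1, D2, D5}: assign each demand point to its cheapest open site.
  S-α→D5 2×2=4, S-β→D2 11×4=44, S-γ→D1 8×2=16, S-δ→D1 8×2=16
  routing cost 80, fixed 14 → total 94.
Compare {D1, D2}: routing cost 88 + fixed 10 = 98.
Compare {D1, D2, D3, D5}: routing cost 80 + fixed 18 = 98.
Compare {D1, D5}: routing cost 91 + fixed 9 = 100.
All other subsets cost ≥ 98. Minimum total cost: 94.

94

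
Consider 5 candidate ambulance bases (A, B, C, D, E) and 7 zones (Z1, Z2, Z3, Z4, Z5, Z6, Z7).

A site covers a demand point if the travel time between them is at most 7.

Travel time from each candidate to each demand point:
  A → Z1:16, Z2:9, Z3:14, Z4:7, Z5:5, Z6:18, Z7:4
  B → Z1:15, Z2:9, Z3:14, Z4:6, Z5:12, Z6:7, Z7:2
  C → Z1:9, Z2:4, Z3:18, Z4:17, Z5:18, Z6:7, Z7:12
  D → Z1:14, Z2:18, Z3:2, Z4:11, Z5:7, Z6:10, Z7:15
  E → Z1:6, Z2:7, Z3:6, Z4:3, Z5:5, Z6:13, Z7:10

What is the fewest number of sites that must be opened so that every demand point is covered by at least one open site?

2

Coverage sets (demand points within 7 of each site):
  A: {Z4, Z5, Z7}
  B: {Z4, Z6, Z7}
  C: {Z2, Z6}
  D: {Z3, Z5}
  E: {Z1, Z2, Z3, Z4, Z5}
No single site covers all 7 demand points.
But {B, E} covers everything, so the minimum is 2.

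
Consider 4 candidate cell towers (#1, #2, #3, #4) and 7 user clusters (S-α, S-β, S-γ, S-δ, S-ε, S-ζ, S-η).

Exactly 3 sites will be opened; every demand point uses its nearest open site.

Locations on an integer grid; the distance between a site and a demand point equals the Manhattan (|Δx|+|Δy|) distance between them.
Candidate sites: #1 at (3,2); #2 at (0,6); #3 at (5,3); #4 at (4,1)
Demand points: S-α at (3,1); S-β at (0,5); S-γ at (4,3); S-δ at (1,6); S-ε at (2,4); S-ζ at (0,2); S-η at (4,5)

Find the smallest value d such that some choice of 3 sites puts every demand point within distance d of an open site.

Open {#1, #2, #3}.
  Farthest demand point is S-ε at distance 3 (to #1); all others are ≤ 3.
With {#1, #2, #4} the worst case is 4.
With {#2, #3, #4} the worst case is 4.
No size-3 selection achieves below 3.

3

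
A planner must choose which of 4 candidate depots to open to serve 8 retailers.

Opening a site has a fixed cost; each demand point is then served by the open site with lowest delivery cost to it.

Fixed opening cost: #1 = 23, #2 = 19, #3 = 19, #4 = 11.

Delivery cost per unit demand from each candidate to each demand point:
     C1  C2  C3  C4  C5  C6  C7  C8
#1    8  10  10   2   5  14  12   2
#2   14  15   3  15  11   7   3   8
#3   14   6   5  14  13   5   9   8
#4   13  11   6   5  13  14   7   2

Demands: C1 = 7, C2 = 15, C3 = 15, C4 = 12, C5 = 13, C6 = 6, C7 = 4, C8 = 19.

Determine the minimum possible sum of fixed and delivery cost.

421

Open {#1, #2, #3}: assign each demand point to its cheapest open site.
  C1→#1 7×8=56, C2→#3 15×6=90, C3→#2 15×3=45, C4→#1 12×2=24, C5→#1 13×5=65, C6→#3 6×5=30, C7→#2 4×3=12, C8→#1 19×2=38
  delivery cost 360, fixed 61 → total 421.
Compare {#1, #2, #3, #4}: delivery cost 360 + fixed 72 = 432.
Compare {#1, #3}: delivery cost 414 + fixed 42 = 456.
Compare {#1, #3, #4}: delivery cost 406 + fixed 53 = 459.
All other subsets cost ≥ 432. Minimum total cost: 421.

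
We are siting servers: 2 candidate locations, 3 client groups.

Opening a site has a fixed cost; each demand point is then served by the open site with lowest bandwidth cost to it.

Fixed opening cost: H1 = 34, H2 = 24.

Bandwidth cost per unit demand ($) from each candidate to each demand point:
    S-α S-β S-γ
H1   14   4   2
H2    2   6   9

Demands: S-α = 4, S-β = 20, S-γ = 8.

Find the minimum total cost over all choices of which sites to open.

Open {H1, H2}: assign each demand point to its cheapest open site.
  S-α→H2 4×2=8, S-β→H1 20×4=80, S-γ→H1 8×2=16
  bandwidth cost 104, fixed 58 → total 162.
Compare {H1}: bandwidth cost 152 + fixed 34 = 186.
Compare {H2}: bandwidth cost 200 + fixed 24 = 224.

162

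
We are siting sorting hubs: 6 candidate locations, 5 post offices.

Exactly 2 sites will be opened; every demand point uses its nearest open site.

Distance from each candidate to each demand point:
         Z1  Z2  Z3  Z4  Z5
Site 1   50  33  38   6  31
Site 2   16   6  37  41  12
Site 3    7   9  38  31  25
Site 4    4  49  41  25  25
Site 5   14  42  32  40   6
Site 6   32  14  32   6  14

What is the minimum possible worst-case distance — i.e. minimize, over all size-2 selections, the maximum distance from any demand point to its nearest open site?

32

Open {Site 1, Site 6}.
  Farthest demand point is Z1 at distance 32 (to Site 6); all others are ≤ 32.
With {Site 2, Site 6} the worst case is 32.
With {Site 3, Site 5} the worst case is 32.
No size-2 selection achieves below 32.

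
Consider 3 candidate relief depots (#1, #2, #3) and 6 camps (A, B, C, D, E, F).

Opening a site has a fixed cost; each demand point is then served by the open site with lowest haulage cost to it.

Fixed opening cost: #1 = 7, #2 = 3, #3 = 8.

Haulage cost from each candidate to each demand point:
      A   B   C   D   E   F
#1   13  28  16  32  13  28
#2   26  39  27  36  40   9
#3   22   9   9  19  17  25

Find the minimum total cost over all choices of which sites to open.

90

Open {#1, #2, #3}: assign each demand point to its cheapest open site.
  A→#1 13, B→#3 9, C→#3 9, D→#3 19, E→#1 13, F→#2 9
  haulage cost 72, fixed 18 → total 90.
Compare {#2, #3}: haulage cost 85 + fixed 11 = 96.
Compare {#1, #3}: haulage cost 88 + fixed 15 = 103.
Compare {#3}: haulage cost 101 + fixed 8 = 109.
All other subsets cost ≥ 96. Minimum total cost: 90.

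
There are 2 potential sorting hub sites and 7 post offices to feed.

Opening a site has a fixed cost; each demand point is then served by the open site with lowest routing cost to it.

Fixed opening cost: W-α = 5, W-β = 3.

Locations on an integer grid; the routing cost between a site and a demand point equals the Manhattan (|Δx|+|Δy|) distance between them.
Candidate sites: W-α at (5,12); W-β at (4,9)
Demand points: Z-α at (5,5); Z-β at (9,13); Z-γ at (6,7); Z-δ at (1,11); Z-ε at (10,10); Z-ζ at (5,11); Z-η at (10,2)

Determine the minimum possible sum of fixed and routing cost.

Open {W-α, W-β}: assign each demand point to its cheapest open site.
  Z-α→W-β 5, Z-β→W-α 5, Z-γ→W-β 4, Z-δ→W-α 5, Z-ε→W-α 7, Z-ζ→W-α 1, Z-η→W-β 13
  routing cost 40, fixed 8 → total 48.
Compare {W-β}: routing cost 46 + fixed 3 = 49.
Compare {W-α}: routing cost 46 + fixed 5 = 51.

48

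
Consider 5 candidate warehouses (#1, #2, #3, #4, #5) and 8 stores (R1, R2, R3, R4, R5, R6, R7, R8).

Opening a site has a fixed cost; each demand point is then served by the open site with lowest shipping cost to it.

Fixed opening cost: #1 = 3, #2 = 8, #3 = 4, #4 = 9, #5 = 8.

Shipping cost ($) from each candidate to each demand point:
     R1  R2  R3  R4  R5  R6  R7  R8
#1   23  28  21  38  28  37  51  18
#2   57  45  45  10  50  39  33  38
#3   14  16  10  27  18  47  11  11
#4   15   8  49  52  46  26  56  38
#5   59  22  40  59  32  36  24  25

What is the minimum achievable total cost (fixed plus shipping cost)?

129

Open {#2, #3, #4}: assign each demand point to its cheapest open site.
  R1→#3 14, R2→#4 8, R3→#3 10, R4→#2 10, R5→#3 18, R6→#4 26, R7→#3 11, R8→#3 11
  shipping cost 108, fixed 21 → total 129.
Compare {#1, #2, #3, #4}: shipping cost 108 + fixed 24 = 132.
Compare {#2, #3, #4, #5}: shipping cost 108 + fixed 29 = 137.
Compare {#3, #4}: shipping cost 125 + fixed 13 = 138.
All other subsets cost ≥ 132. Minimum total cost: 129.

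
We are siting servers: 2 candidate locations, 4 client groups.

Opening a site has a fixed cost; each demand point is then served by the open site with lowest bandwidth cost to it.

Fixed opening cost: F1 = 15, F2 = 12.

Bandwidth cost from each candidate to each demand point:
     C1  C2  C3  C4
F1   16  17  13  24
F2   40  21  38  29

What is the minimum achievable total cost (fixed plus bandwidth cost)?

85

Open {F1}: assign each demand point to its cheapest open site.
  C1→F1 16, C2→F1 17, C3→F1 13, C4→F1 24
  bandwidth cost 70, fixed 15 → total 85.
Compare {F1, F2}: bandwidth cost 70 + fixed 27 = 97.
Compare {F2}: bandwidth cost 128 + fixed 12 = 140.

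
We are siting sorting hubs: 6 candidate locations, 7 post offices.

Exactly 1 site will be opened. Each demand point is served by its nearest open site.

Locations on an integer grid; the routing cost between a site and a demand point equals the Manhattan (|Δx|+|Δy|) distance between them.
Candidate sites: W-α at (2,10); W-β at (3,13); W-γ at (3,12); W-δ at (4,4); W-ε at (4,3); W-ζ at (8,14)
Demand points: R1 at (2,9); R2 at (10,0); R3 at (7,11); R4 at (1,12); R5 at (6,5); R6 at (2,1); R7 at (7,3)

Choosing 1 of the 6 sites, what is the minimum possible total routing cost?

Open {W-δ}.
  R1→W-δ 7, R2→W-δ 10, R3→W-δ 10, R4→W-δ 11, R5→W-δ 3, R6→W-δ 5, R7→W-δ 4  ⇒ total 50.
Compare {W-ε}: total 51.
Compare {W-α}: total 58.
No size-1 selection does better; minimum is 50.

50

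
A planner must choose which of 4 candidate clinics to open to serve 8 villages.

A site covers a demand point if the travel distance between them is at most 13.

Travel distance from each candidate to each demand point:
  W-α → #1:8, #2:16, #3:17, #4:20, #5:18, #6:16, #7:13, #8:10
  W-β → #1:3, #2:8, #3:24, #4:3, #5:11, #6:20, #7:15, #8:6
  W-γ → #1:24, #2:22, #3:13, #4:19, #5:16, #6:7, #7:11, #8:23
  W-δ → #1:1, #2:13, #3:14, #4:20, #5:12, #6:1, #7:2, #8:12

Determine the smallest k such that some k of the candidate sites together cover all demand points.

Coverage sets (demand points within 13 of each site):
  W-α: {#1, #7, #8}
  W-β: {#1, #2, #4, #5, #8}
  W-γ: {#3, #6, #7}
  W-δ: {#1, #2, #5, #6, #7, #8}
No single site covers all 8 demand points.
But {W-β, W-γ} covers everything, so the minimum is 2.

2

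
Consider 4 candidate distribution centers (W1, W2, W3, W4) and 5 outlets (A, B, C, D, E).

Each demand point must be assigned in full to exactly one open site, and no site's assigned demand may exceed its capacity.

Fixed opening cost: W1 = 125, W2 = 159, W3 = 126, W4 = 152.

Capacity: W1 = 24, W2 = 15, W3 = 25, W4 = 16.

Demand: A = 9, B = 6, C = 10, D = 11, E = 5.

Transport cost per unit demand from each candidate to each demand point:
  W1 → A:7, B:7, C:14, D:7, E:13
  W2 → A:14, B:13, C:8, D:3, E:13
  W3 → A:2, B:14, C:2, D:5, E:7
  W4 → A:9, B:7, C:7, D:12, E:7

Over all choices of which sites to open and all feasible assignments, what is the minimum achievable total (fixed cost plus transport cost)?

443

Open {W1, W3}; cheapest assignment that respects the capacities:
  W1 (cap 24, load 17): B, D — cost 6×7 + 11×7 = 119
  W3 (cap 25, load 24): A, C, E — cost 9×2 + 10×2 + 5×7 = 73
  Shipping 192, fixed 251 → total 443.
  Any other capacity-feasible assignment to {W1, W3} ships for at least 192.
Compare {W3, W4}: its best feasible assignment gives total 498.
Compare {W1, W2, W3}: its best feasible assignment gives total 558.
Every other set of open sites that can feasibly serve all demand totals ≥ 498 even under its best assignment. Minimum: 443.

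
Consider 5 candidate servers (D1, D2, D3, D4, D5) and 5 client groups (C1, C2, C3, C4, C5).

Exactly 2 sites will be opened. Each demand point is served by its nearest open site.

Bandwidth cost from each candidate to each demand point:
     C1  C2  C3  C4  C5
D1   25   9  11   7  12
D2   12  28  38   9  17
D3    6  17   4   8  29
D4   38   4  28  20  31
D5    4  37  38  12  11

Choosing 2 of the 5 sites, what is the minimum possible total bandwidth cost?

38

Open {D1, D3}.
  C1→D3 6, C2→D1 9, C3→D3 4, C4→D1 7, C5→D1 12  ⇒ total 38.
Compare {D1, D5}: total 42.
Compare {D3, D5}: total 44.
No size-2 selection does better; minimum is 38.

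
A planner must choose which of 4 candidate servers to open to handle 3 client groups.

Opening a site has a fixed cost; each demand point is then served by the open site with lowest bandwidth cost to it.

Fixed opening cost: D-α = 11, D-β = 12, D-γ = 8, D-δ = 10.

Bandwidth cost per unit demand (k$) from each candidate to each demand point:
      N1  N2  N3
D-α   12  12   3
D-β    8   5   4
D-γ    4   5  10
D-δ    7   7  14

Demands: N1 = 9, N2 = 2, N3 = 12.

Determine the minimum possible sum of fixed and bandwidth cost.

Open {D-α, D-γ}: assign each demand point to its cheapest open site.
  N1→D-γ 9×4=36, N2→D-γ 2×5=10, N3→D-α 12×3=36
  bandwidth cost 82, fixed 19 → total 101.
Compare {D-α, D-γ, D-δ}: bandwidth cost 82 + fixed 29 = 111.
Compare {D-α, D-β, D-γ}: bandwidth cost 82 + fixed 31 = 113.
Compare {D-β, D-γ}: bandwidth cost 94 + fixed 20 = 114.
All other subsets cost ≥ 111. Minimum total cost: 101.

101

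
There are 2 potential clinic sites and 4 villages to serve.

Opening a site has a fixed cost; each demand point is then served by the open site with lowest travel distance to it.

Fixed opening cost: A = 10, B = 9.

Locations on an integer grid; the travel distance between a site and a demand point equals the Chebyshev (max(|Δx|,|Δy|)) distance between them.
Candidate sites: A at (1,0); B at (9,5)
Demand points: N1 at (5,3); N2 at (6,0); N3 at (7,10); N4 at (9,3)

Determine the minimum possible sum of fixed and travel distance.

25

Open {B}: assign each demand point to its cheapest open site.
  N1→B 4, N2→B 5, N3→B 5, N4→B 2
  travel distance 16, fixed 9 → total 25.
Compare {A, B}: travel distance 16 + fixed 19 = 35.
Compare {A}: travel distance 27 + fixed 10 = 37.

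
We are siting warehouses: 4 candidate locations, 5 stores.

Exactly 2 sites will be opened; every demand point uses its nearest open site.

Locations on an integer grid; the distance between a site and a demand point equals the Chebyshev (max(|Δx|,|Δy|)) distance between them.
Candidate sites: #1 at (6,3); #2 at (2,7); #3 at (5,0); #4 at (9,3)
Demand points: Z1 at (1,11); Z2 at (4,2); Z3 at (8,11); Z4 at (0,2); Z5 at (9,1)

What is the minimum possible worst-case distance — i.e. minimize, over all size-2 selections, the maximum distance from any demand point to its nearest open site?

Open {#1, #2}.
  Farthest demand point is Z3 at distance 6 (to #2); all others are ≤ 6.
With {#2, #3} the worst case is 6.
With {#2, #4} the worst case is 6.
No size-2 selection achieves below 6.

6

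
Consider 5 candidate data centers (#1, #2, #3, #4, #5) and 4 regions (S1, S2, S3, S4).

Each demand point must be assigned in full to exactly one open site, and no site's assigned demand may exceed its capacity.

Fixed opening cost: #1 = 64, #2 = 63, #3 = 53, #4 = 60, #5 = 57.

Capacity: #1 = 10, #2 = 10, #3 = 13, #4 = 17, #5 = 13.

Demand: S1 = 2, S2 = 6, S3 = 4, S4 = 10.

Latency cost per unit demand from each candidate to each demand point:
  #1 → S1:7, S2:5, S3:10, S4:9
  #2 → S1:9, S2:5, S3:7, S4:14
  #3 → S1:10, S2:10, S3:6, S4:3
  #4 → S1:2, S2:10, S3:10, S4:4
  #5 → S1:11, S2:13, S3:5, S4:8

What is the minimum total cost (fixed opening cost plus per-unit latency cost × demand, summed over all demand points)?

224

Open {#2, #3}; cheapest assignment that respects the capacities:
  #2 (cap 10, load 10): S2, S3 — cost 6×5 + 4×7 = 58
  #3 (cap 13, load 12): S1, S4 — cost 2×10 + 10×3 = 50
  Shipping 108, fixed 116 → total 224.
  Any other capacity-feasible assignment to {#2, #3} ships for at least 108.
Compare {#2, #4}: its best feasible assignment gives total 225.
Compare {#1, #3}: its best feasible assignment gives total 237.
Every other set of open sites that can feasibly serve all demand totals ≥ 225 even under its best assignment. Minimum: 224.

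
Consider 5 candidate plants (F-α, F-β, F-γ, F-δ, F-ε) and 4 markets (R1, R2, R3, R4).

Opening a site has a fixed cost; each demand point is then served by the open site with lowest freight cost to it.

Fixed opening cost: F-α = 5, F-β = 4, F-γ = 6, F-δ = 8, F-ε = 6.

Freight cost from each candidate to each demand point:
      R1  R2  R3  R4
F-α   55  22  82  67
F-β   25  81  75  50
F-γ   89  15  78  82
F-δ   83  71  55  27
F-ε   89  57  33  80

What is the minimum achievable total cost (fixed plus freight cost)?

Open {F-β, F-γ, F-δ, F-ε}: assign each demand point to its cheapest open site.
  R1→F-β 25, R2→F-γ 15, R3→F-ε 33, R4→F-δ 27
  freight cost 100, fixed 24 → total 124.
Compare {F-α, F-β, F-γ, F-δ, F-ε}: freight cost 100 + fixed 29 = 129.
Compare {F-α, F-β, F-δ, F-ε}: freight cost 107 + fixed 23 = 130.
Compare {F-β, F-γ, F-ε}: freight cost 123 + fixed 16 = 139.
All other subsets cost ≥ 129. Minimum total cost: 124.

124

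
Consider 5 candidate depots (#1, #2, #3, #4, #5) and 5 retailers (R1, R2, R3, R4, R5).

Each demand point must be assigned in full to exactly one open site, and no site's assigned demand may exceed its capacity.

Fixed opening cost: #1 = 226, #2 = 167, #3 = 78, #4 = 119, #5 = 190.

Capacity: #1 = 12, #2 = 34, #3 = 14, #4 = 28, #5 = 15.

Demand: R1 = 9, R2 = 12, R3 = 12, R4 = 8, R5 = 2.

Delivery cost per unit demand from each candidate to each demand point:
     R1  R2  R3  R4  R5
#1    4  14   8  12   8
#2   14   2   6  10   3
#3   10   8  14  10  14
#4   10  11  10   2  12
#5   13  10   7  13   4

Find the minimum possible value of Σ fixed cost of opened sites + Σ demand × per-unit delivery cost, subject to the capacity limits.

494

Open {#2, #4}; cheapest assignment that respects the capacities:
  #2 (cap 34, load 26): R2, R3, R5 — cost 12×2 + 12×6 + 2×3 = 102
  #4 (cap 28, load 17): R1, R4 — cost 9×10 + 8×2 = 106
  Shipping 208, fixed 286 → total 494.
  Any other capacity-feasible assignment to {#2, #4} ships for at least 208.
Compare {#2, #3}: its best feasible assignment gives total 517.
Compare {#2, #3, #4}: its best feasible assignment gives total 572.
Every other set of open sites that can feasibly serve all demand totals ≥ 517 even under its best assignment. Minimum: 494.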